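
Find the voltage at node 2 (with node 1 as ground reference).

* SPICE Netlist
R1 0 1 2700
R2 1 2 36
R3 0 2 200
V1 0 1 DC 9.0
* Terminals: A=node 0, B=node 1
Nodal analysis, taking node 1 as the 0 V reference.
Source V1 fixes V_0 = 9 V.
KCL at each unknown node (sum of currents leaving = 0; resistances in Ω):
  Node 2: (V_2 - 0)/36 + (V_2 - 9)/200 = 0
Collecting terms: 0.03278 × V_2 = 0.045  =>  V_2 = 1.373 V
The requested potential is V_2 = 1.373 V.

Final answer: V_2 = 1.373 V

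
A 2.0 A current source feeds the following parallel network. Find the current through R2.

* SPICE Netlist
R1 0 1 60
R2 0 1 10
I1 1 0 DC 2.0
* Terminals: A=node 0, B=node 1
All resistors sit directly between nodes 0 and 1, so they are in parallel and share one voltage V; the full source current 2 A splits among them.
1/R_par = 1/60 + 1/10 = 0.1167 S  =>  R_par = 8.571 Ω
V = I × R_par = 2 × 8.571 = 17.14 V
I_R2 = V/R2 = 17.14/10 = 1.714 A

Final answer: 1.714 A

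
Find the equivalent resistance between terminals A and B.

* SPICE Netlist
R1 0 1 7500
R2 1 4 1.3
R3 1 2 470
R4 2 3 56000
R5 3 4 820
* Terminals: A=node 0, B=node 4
Reduce the network between node 0 (A) and node 4 (B) by series/parallel combination:
  Rs1 = R3 + R4 (series, joined only at node 2) = 470 + 56000 = 56470 Ω
  Rs2 = R5 + Rs1 (series, joined only at node 3) = 820 + 56470 = 57290 Ω
  Rp1 = R2 ‖ Rs2 (parallel, both between nodes 1 and 4) = 1/(1/1.3 + 1/57290) = 1.3 Ω
  Rs3 = R1 + Rp1 (series, joined only at node 1) = 7500 + 1.3 = 7501 Ω
R_eq = 7.501 kΩ

Final answer: 7.501 kΩ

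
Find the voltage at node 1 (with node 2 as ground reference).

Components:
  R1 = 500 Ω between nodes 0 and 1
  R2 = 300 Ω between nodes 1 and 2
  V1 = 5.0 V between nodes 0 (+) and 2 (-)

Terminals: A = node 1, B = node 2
Nodal analysis, taking node 2 as the 0 V reference.
Source V1 fixes V_0 = 5 V.
KCL at each unknown node (sum of currents leaving = 0; resistances in Ω):
  Node 1: (V_1 - 5)/500 + (V_1 - 0)/300 = 0
Collecting terms: 0.005333 × V_1 = 0.01  =>  V_1 = 1.875 V
The requested potential is V_1 = 1.875 V.

Final answer: V_1 = 1.875 V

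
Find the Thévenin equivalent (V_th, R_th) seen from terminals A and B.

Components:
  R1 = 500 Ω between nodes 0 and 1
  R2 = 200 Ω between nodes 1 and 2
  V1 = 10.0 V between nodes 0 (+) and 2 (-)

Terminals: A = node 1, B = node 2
Step 1 — V_th is the open-circuit voltage V_A - V_B (nothing connected across the terminals).
Nodal analysis, taking node 2 as the 0 V reference.
Source V1 fixes V_0 = 10 V.
KCL at each unknown node (sum of currents leaving = 0; resistances in Ω):
  Node 1: (V_1 - 10)/500 + (V_1 - 0)/200 = 0
Collecting terms: 0.007 × V_1 = 0.02  =>  V_1 = 2.857 V
V_th = V_1 - V_2 = 2.857 - 0 = 2.857 V
Step 2 — R_th: zero the source — replace V1 by a short circuit (node 2 merges into node 0) — and find the resistance seen between A (node 1) and B (node 0).
Reduce the network between node 1 (A) and node 0 (B) by series/parallel combination:
  Rp1 = R1 ‖ R2 (parallel, both between nodes 0 and 1) = 1/(1/500 + 1/200) = 142.9 Ω
R_th = 142.9 Ω

Final answer: V_th = 2.857 V, R_th = 142.9 Ω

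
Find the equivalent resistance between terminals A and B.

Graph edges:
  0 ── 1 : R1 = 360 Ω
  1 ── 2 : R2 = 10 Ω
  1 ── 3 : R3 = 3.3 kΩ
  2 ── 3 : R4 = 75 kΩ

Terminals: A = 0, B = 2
Reduce the network between node 0 (A) and node 2 (B) by series/parallel combination:
  Rs1 = R3 + R4 (series, joined only at node 3) = 3300 + 75000 = 78300 Ω
  Rp1 = R2 ‖ Rs1 (parallel, both between nodes 1 and 2) = 1/(1/10 + 1/78300) = 9.999 Ω
  Rs2 = R1 + Rp1 (series, joined only at node 1) = 360 + 9.999 = 370 Ω
R_eq = 370 Ω

Final answer: 370 Ω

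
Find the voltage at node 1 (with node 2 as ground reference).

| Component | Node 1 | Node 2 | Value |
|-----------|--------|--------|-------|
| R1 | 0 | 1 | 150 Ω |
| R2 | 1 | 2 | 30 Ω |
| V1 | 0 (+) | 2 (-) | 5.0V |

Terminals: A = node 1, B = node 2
Nodal analysis, taking node 2 as the 0 V reference.
Source V1 fixes V_0 = 5 V.
KCL at each unknown node (sum of currents leaving = 0; resistances in Ω):
  Node 1: (V_1 - 5)/150 + (V_1 - 0)/30 = 0
Collecting terms: 0.04 × V_1 = 0.03333  =>  V_1 = 0.8333 V
The requested potential is V_1 = 0.8333 V.

Final answer: V_1 = 0.8333 V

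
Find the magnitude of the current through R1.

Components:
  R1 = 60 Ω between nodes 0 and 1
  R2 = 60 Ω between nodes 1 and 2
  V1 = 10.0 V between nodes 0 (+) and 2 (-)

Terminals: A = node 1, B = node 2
Nodal analysis, taking node 2 as the 0 V reference.
Source V1 fixes V_0 = 10 V.
KCL at each unknown node (sum of currents leaving = 0; resistances in Ω):
  Node 1: (V_1 - 10)/60 + (V_1 - 0)/60 = 0
Collecting terms: 0.03333 × V_1 = 0.1667  =>  V_1 = 5 V
I_R1 = (V_0 - V_1)/R1 = (10 - 5)/60 = 0.08333 A
|I_R1| = 0.08333 A

Final answer: |I_R1| = 0.08333 A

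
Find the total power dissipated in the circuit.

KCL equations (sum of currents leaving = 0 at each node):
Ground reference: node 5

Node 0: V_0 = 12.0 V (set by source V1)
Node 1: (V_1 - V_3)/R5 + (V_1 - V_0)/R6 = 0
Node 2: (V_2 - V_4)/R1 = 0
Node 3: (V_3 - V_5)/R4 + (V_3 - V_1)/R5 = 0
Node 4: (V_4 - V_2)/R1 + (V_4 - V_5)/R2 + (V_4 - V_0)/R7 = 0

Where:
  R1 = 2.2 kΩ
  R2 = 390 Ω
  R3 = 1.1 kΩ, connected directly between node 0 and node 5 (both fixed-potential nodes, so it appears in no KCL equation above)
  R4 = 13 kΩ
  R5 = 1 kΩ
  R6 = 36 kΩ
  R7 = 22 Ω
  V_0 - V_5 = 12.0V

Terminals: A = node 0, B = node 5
Nodal analysis, taking node 5 as the 0 V reference.
Source V1 fixes V_0 = 12 V.
KCL at each unknown node (sum of currents leaving = 0; resistances in Ω):
  Node 1: (V_1 - V_3)/1000 + (V_1 - 12)/36000 = 0
  Node 2: (V_2 - V_4)/2200 = 0
  Node 3: (V_3 - 0)/13000 + (V_3 - V_1)/1000 = 0
  Node 4: (V_4 - V_2)/2200 + (V_4 - 0)/390 + (V_4 - 12)/22 = 0
Collecting terms (coefficients in siemens):
  0.001028·V_1 - 0.001·V_3 = 0.0003333
  0.0004545·V_2 - 0.0004545·V_4 = 0
  0.001077·V_3 - 0.001·V_1 = 0
  0.04847·V_4 - 0.0004545·V_2 = 0.5455
Solving these 4 simultaneous equations (Gaussian elimination) gives:
  V_1 = 3.36 V, V_2 = 11.36 V, V_3 = 3.12 V, V_4 = 11.36 V
Power in each resistor, P = (ΔV)²/R:
  P_R1 = (11.36 - 11.36)²/2200 = 0 W
  P_R2 = (11.36 - 0)²/390 = 0.3309 W
  P_R3 = (12 - 0)²/1100 = 0.1309 W
  P_R4 = (3.12 - 0)²/13000 = 0.0007488 W
  P_R5 = (3.36 - 3.12)²/1000 = 0.0000576 W
  P_R6 = (12 - 3.36)²/36000 = 0.002074 W
  P_R7 = (12 - 11.36)²/22 = 0.01866 W
P_total = P_R1 + P_R2 + P_R3 + P_R4 + P_R5 + P_R6 + P_R7 = 0.4833 W

Final answer: 0.4833 W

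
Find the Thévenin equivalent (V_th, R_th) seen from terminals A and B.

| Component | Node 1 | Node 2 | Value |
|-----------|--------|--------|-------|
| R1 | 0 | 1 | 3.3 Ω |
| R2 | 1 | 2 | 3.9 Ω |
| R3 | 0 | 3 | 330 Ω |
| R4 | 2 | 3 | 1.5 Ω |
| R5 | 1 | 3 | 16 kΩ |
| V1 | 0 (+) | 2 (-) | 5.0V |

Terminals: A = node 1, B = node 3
Step 1 — V_th is the open-circuit voltage V_A - V_B (nothing connected across the terminals).
Nodal analysis, taking node 2 as the 0 V reference.
Source V1 fixes V_0 = 5 V.
KCL at each unknown node (sum of currents leaving = 0; resistances in Ω):
  Node 1: (V_1 - 5)/3.3 + (V_1 - 0)/3.9 + (V_1 - V_3)/16000 = 0
  Node 3: (V_3 - 5)/330 + (V_3 - 0)/1.5 + (V_3 - V_1)/16000 = 0
Collecting terms (coefficients in siemens):
  0.5595·V_1 - 0.0000625·V_3 = 1.515
  0.6698·V_3 - 0.0000625·V_1 = 0.01515
Determinant D = (0.5595)(0.6698) - (-0.0000625)(-0.0000625) = 0.3747
V_1 = [(1.515)(0.6698) - (-0.0000625)(0.01515)]/D = 2.708 V
V_3 = [(0.5595)(0.01515) - (1.515)(-0.0000625)]/D = 0.02288 V
V_th = V_1 - V_3 = 2.708 - 0.02288 = 2.685 V
Step 2 — R_th: zero the source — replace V1 by a short circuit (node 2 merges into node 0) — and find the resistance seen between A (node 1) and B (node 3).
Reduce the network between node 1 (A) and node 3 (B) by series/parallel combination:
  Rp1 = R1 ‖ R2 (parallel, both between nodes 0 and 1) = 1/(1/3.3 + 1/3.9) = 1.787 Ω
  Rp2 = R3 ‖ R4 (parallel, both between nodes 0 and 3) = 1/(1/330 + 1/1.5) = 1.493 Ω
  Rs1 = Rp1 + Rp2 (series, joined only at node 0) = 1.787 + 1.493 = 3.281 Ω
  Rp3 = R5 ‖ Rs1 (parallel, both between nodes 1 and 3) = 1/(1/16000 + 1/3.281) = 3.28 Ω
R_th = 3.28 Ω

Final answer: V_th = 2.685 V, R_th = 3.28 Ω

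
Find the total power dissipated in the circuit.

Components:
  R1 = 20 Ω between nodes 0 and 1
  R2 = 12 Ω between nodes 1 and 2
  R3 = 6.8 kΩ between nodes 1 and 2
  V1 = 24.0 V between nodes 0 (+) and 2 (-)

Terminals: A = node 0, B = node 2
Nodal analysis, taking node 2 as the 0 V reference.
Source V1 fixes V_0 = 24 V.
KCL at each unknown node (sum of currents leaving = 0; resistances in Ω):
  Node 1: (V_1 - 24)/20 + (V_1 - 0)/12 + (V_1 - 0)/6800 = 0
Collecting terms: 0.1335 × V_1 = 1.2  =>  V_1 = 8.99 V
Power in each resistor, P = (ΔV)²/R:
  P_R1 = (24 - 8.99)²/20 = 11.26 W
  P_R2 = (8.99 - 0)²/12 = 6.735 W
  P_R3 = (8.99 - 0)²/6800 = 0.01189 W
P_total = P_R1 + P_R2 + P_R3 = 18.01 W

Final answer: 18.01 W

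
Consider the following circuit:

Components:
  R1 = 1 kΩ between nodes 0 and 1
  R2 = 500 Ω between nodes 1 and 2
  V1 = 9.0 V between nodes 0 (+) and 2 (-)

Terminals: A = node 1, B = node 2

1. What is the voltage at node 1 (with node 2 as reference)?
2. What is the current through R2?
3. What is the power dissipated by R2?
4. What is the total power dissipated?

Nodal analysis, taking node 2 as the 0 V reference.
Source V1 fixes V_0 = 9 V.
KCL at each unknown node (sum of currents leaving = 0; resistances in Ω):
  Node 1: (V_1 - 9)/1000 + (V_1 - 0)/500 = 0
Collecting terms: 0.003 × V_1 = 0.009  =>  V_1 = 3 V
Part 1:
  Read off the nodal solution: V_1 = 3 V
Part 2:
  I_R2 = (V_1 - V_2)/R2 = (3 - 0)/500 = 0.006 A
  Magnitude: I_R2 = 0.006 A
Part 3:
  I_R2 = (V_1 - V_2)/R2 = (3 - 0)/500 = 0.006 A
  P_R2 = I_R2² × R2 = (0.006)² × 500 = 0.018 W
Part 4:
  Power in each resistor, P = (ΔV)²/R:
    P_R1 = (9 - 3)²/1000 = 0.036 W
    P_R2 = (3 - 0)²/500 = 0.018 W
  P_total = P_R1 + P_R2 = 0.054 W

Final answers:
1. V_1 = 3 V
2. I_R2 = 0.006 A
3. P_R2 = 0.018 W
4. P_total = 0.054 W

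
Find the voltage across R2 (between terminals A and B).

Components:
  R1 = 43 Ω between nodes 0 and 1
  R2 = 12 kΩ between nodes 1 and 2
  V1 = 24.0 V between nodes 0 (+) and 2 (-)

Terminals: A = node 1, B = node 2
R1 and R2 are in series across V1 (node 0 → node 1 → node 2), and the output A–B is taken across R2, so this is a voltage divider.
Series current: I = V1/(R1 + R2) = 24/(43 + 12000) = 24/12040 = 0.001993 A
V_R2 = I × R2 = V1 × R2/(R1 + R2) = 24 × 12000/12040 = 23.91 V

Final answer: 23.91 V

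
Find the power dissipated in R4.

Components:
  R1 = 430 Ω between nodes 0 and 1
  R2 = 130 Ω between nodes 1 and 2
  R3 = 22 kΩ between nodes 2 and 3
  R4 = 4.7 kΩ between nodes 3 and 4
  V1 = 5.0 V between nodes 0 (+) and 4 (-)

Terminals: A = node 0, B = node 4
Nodal analysis, taking node 4 as the 0 V reference.
Source V1 fixes V_0 = 5 V.
KCL at each unknown node (sum of currents leaving = 0; resistances in Ω):
  Node 1: (V_1 - 5)/430 + (V_1 - V_2)/130 = 0
  Node 2: (V_2 - V_1)/130 + (V_2 - V_3)/22000 = 0
  Node 3: (V_3 - V_2)/22000 + (V_3 - 0)/4700 = 0
Collecting terms (coefficients in siemens):
  0.01002·V_1 - 0.007692·V_2 = 0.01163
  0.007738·V_2 - 0.007692·V_1 - 0.00004545·V_3 = 0
  0.0002582·V_3 - 0.00004545·V_2 = 0
Solving these 3 simultaneous equations (Gaussian elimination) gives:
  V_1 = 4.921 V, V_2 = 4.897 V, V_3 = 0.8621 V
I_R4 = (V_3 - V_4)/R4 = (0.8621 - 0)/4700 = 0.0001834 A
P_R4 = I_R4² × R4 = (0.0001834)² × 4700 = 0.0001581 W

Final answer: 0.0001581 W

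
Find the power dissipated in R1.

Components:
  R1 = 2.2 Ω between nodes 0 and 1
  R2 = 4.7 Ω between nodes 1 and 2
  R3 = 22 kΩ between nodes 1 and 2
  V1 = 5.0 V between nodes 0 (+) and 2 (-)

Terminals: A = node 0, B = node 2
Nodal analysis, taking node 2 as the 0 V reference.
Source V1 fixes V_0 = 5 V.
KCL at each unknown node (sum of currents leaving = 0; resistances in Ω):
  Node 1: (V_1 - 5)/2.2 + (V_1 - 0)/4.7 + (V_1 - 0)/22000 = 0
Collecting terms: 0.6674 × V_1 = 2.273  =>  V_1 = 3.406 V
I_R1 = (V_0 - V_1)/R1 = (5 - 3.406)/2.2 = 0.7247 A
P_R1 = I_R1² × R1 = (0.7247)² × 2.2 = 1.156 W

Final answer: 1.156 W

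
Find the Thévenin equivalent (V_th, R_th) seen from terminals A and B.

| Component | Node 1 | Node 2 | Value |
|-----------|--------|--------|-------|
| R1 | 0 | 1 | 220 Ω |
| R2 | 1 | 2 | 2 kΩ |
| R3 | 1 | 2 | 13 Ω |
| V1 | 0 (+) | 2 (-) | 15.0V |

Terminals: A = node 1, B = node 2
Step 1 — V_th is the open-circuit voltage V_A - V_B (nothing connected across the terminals).
Nodal analysis, taking node 2 as the 0 V reference.
Source V1 fixes V_0 = 15 V.
KCL at each unknown node (sum of currents leaving = 0; resistances in Ω):
  Node 1: (V_1 - 15)/220 + (V_1 - 0)/2000 + (V_1 - 0)/13 = 0
Collecting terms: 0.08197 × V_1 = 0.06818  =>  V_1 = 0.8318 V
V_th = V_1 - V_2 = 0.8318 - 0 = 0.8318 V
Step 2 — R_th: zero the source — replace V1 by a short circuit (node 2 merges into node 0) — and find the resistance seen between A (node 1) and B (node 0).
Reduce the network between node 1 (A) and node 0 (B) by series/parallel combination:
  Rp1 = R1 ‖ R2 ‖ R3 (parallel, all between nodes 0 and 1) = 1/(1/220 + 1/2000 + 1/13) = 12.2 Ω
R_th = 12.2 Ω

Final answer: V_th = 0.8318 V, R_th = 12.2 Ω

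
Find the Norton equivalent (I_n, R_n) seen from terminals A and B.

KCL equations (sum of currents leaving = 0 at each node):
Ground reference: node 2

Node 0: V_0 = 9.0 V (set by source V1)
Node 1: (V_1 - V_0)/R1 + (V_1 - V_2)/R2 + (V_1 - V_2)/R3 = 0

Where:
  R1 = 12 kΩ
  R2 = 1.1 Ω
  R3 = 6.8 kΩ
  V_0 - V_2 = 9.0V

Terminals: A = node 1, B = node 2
Find the Thévenin equivalent first; then I_n = V_th/R_th and R_n = R_th.
Step 1 — V_th is the open-circuit voltage V_A - V_B (nothing connected across the terminals).
Nodal analysis, taking node 2 as the 0 V reference.
Source V1 fixes V_0 = 9 V.
KCL at each unknown node (sum of currents leaving = 0; resistances in Ω):
  Node 1: (V_1 - 9)/12000 + (V_1 - 0)/1.1 + (V_1 - 0)/6800 = 0
Collecting terms: 0.9093 × V_1 = 0.00075  =>  V_1 = 0.0008248 V
V_th = V_1 - V_2 = 0.0008248 - 0 = 0.0008248 V
Step 2 — R_th: zero the source — replace V1 by a short circuit (node 2 merges into node 0) — and find the resistance seen between A (node 1) and B (node 0).
Reduce the network between node 1 (A) and node 0 (B) by series/parallel combination:
  Rp1 = R1 ‖ R2 ‖ R3 (parallel, all between nodes 0 and 1) = 1/(1/12000 + 1/1.1 + 1/6800) = 1.1 Ω
R_th = 1.1 Ω
I_n = V_th/R_th = 0.0008248/1.1 = 0.00075 A, and R_n = R_th = 1.1 Ω

Final answer: I_n = 0.00075 A, R_n = 1.1 Ω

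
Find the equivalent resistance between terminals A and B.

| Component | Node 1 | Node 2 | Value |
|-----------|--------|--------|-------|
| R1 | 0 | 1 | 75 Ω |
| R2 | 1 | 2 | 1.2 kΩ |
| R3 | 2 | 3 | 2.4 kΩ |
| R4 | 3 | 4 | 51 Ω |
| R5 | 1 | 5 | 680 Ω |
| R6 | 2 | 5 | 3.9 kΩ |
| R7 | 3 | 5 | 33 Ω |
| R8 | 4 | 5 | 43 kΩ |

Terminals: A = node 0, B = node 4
The network is not a plain series/parallel combination. Inject a 1 A test current into terminal A (node 0) and return it from terminal B (node 4); then R_eq = V_A / (1 A).
Nodal analysis, taking node 4 as the 0 V reference.
Current source I_test pushes 1 A into node 0 and draws it out of node 4.
KCL at each unknown node (sum of currents leaving = 0; resistances in Ω):
  Node 0: (V_0 - V_1)/75 - 1 = 0
  Node 1: (V_1 - V_0)/75 + (V_1 - V_2)/1200 + (V_1 - V_5)/680 = 0
  Node 2: (V_2 - V_1)/1200 + (V_2 - V_3)/2400 + (V_2 - V_5)/3900 = 0
  Node 3: (V_3 - V_2)/2400 + (V_3 - 0)/51 + (V_3 - V_5)/33 = 0
  Node 5: (V_5 - V_1)/680 + (V_5 - V_2)/3900 + (V_5 - V_3)/33 + (V_5 - 0)/43000 = 0
Collecting terms (coefficients in siemens):
  0.01333·V_0 - 0.01333·V_1 = 1
  0.01564·V_1 - 0.01333·V_0 - 0.0008333·V_2 - 0.001471·V_5 = 0
  0.001506·V_2 - 0.0008333·V_1 - 0.0004167·V_3 - 0.0002564·V_5 = 0
  0.05033·V_3 - 0.0004167·V_2 - 0.0303·V_5 = 0
  0.03205·V_5 - 0.001471·V_1 - 0.0002564·V_2 - 0.0303·V_3 = 0
Solving these 5 simultaneous equations (Gaussian elimination) gives:
  V_0 = 693.5 V, V_1 = 618.5 V, V_2 = 369.8 V, V_3 = 50.91 V
  V_5 = 79.46 V
R_eq = V_0 / 1 A = 693.5 Ω

Final answer: 693.5 Ω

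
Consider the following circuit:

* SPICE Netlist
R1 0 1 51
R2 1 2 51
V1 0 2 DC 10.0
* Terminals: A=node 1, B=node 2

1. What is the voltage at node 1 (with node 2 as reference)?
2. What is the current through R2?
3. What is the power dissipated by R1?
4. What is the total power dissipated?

Nodal analysis, taking node 2 as the 0 V reference.
Source V1 fixes V_0 = 10 V.
KCL at each unknown node (sum of currents leaving = 0; resistances in Ω):
  Node 1: (V_1 - 10)/51 + (V_1 - 0)/51 = 0
Collecting terms: 0.03922 × V_1 = 0.1961  =>  V_1 = 5 V
Part 1:
  Read off the nodal solution: V_1 = 5 V
Part 2:
  I_R2 = (V_1 - V_2)/R2 = (5 - 0)/51 = 0.09804 A
  Magnitude: I_R2 = 0.09804 A
Part 3:
  I_R1 = (V_0 - V_1)/R1 = (10 - 5)/51 = 0.09804 A
  P_R1 = I_R1² × R1 = (0.09804)² × 51 = 0.4902 W
Part 4:
  Power in each resistor, P = (ΔV)²/R:
    P_R1 = (10 - 5)²/51 = 0.4902 W
    P_R2 = (5 - 0)²/51 = 0.4902 W
  P_total = P_R1 + P_R2 = 0.9804 W

Final answers:
1. V_1 = 5 V
2. I_R2 = 0.09804 A
3. P_R1 = 0.4902 W
4. P_total = 0.9804 W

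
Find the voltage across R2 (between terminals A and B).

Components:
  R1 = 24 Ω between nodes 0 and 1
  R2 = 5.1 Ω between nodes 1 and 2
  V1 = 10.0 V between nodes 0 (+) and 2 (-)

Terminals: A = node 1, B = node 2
R1 and R2 are in series across V1 (node 0 → node 1 → node 2), and the output A–B is taken across R2, so this is a voltage divider.
Series current: I = V1/(R1 + R2) = 10/(24 + 5.1) = 10/29.1 = 0.3436 A
V_R2 = I × R2 = V1 × R2/(R1 + R2) = 10 × 5.1/29.1 = 1.753 V

Final answer: 1.753 V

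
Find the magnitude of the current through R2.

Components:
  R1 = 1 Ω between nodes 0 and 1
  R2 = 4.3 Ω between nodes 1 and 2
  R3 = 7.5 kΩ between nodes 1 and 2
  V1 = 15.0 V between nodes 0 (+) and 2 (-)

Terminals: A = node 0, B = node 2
Nodal analysis, taking node 2 as the 0 V reference.
Source V1 fixes V_0 = 15 V.
KCL at each unknown node (sum of currents leaving = 0; resistances in Ω):
  Node 1: (V_1 - 15)/1 + (V_1 - 0)/4.3 + (V_1 - 0)/7500 = 0
Collecting terms: 1.233 × V_1 = 15  =>  V_1 = 12.17 V
I_R2 = (V_1 - V_2)/R2 = (12.17 - 0)/4.3 = 2.83 A
|I_R2| = 2.83 A

Final answer: |I_R2| = 2.83 A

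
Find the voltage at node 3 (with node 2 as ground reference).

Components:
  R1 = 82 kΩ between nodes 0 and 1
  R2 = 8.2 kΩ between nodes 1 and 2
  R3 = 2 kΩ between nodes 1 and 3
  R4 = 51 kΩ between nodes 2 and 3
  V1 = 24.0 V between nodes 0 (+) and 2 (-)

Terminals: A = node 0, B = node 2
Nodal analysis, taking node 2 as the 0 V reference.
Source V1 fixes V_0 = 24 V.
KCL at each unknown node (sum of currents leaving = 0; resistances in Ω):
  Node 1: (V_1 - 24)/82000 + (V_1 - 0)/8200 + (V_1 - V_3)/2000 = 0
  Node 3: (V_3 - V_1)/2000 + (V_3 - 0)/51000 = 0
Collecting terms (coefficients in siemens):
  0.0006341·V_1 - 0.0005·V_3 = 0.0002927
  0.0005196·V_3 - 0.0005·V_1 = 0
Determinant D = (0.0006341)(0.0005196) - (-0.0005)(-0.0005) = 0.00000007951
V_1 = [(0.0002927)(0.0005196) - (-0.0005)(0)]/D = 1.913 V
V_3 = [(0.0006341)(0) - (0.0002927)(-0.0005)]/D = 1.841 V
The requested potential is V_3 = 1.841 V.

Final answer: V_3 = 1.841 V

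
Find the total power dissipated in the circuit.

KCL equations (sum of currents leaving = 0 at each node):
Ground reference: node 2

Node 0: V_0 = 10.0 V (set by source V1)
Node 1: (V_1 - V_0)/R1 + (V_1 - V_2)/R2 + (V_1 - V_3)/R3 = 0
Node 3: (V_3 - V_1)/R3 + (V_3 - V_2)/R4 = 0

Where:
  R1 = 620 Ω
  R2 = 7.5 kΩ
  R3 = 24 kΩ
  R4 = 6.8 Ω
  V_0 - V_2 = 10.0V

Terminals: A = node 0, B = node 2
Nodal analysis, taking node 2 as the 0 V reference.
Source V1 fixes V_0 = 10 V.
KCL at each unknown node (sum of currents leaving = 0; resistances in Ω):
  Node 1: (V_1 - 10)/620 + (V_1 - 0)/7500 + (V_1 - V_3)/24000 = 0
  Node 3: (V_3 - V_1)/24000 + (V_3 - 0)/6.8 = 0
Collecting terms (coefficients in siemens):
  0.001788·V_1 - 0.00004167·V_3 = 0.01613
  0.1471·V_3 - 0.00004167·V_1 = 0
Determinant D = (0.001788)(0.1471) - (-0.00004167)(-0.00004167) = 0.000263
V_1 = [(0.01613)(0.1471) - (-0.00004167)(0)]/D = 9.021 V
V_3 = [(0.001788)(0) - (0.01613)(-0.00004167)]/D = 0.002555 V
Power in each resistor, P = (ΔV)²/R:
  P_R1 = (10 - 9.021)²/620 = 0.001545 W
  P_R2 = (9.021 - 0)²/7500 = 0.01085 W
  P_R3 = (9.021 - 0.002555)²/24000 = 0.003389 W
  P_R4 = (0 - 0.002555)²/6.8 = 0.0000009602 W
P_total = P_R1 + P_R2 + P_R3 + P_R4 = 0.01579 W

Final answer: 0.01579 W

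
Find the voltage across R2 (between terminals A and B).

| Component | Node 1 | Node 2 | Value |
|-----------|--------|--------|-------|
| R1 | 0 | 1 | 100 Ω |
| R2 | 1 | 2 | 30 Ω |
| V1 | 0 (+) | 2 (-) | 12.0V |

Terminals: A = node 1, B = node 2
R1 and R2 are in series across V1 (node 0 → node 1 → node 2), and the output A–B is taken across R2, so this is a voltage divider.
Series current: I = V1/(R1 + R2) = 12/(100 + 30) = 12/130 = 0.09231 A
V_R2 = I × R2 = V1 × R2/(R1 + R2) = 12 × 30/130 = 2.769 V

Final answer: 2.769 V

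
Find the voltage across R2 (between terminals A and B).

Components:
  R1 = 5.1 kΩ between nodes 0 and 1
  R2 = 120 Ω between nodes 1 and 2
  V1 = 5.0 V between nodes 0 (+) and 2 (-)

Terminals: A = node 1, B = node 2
R1 and R2 are in series across V1 (node 0 → node 1 → node 2), and the output A–B is taken across R2, so this is a voltage divider.
Series current: I = V1/(R1 + R2) = 5/(5100 + 120) = 5/5220 = 0.0009579 A
V_R2 = I × R2 = V1 × R2/(R1 + R2) = 5 × 120/5220 = 0.1149 V

Final answer: 0.1149 V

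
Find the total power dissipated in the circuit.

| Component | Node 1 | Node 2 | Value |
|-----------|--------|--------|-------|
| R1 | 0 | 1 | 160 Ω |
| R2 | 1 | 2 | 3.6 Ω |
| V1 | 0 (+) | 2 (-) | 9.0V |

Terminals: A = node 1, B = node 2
Nodal analysis, taking node 2 as the 0 V reference.
Source V1 fixes V_0 = 9 V.
KCL at each unknown node (sum of currents leaving = 0; resistances in Ω):
  Node 1: (V_1 - 9)/160 + (V_1 - 0)/3.6 = 0
Collecting terms: 0.284 × V_1 = 0.05625  =>  V_1 = 0.198 V
Power in each resistor, P = (ΔV)²/R:
  P_R1 = (9 - 0.198)²/160 = 0.4842 W
  P_R2 = (0.198 - 0)²/3.6 = 0.01089 W
P_total = P_R1 + P_R2 = 0.4951 W

Final answer: 0.4951 W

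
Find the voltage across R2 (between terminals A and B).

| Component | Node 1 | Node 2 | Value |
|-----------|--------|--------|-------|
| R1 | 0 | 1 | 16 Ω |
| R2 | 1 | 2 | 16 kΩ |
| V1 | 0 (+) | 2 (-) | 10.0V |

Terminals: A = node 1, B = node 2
R1 and R2 are in series across V1 (node 0 → node 1 → node 2), and the output A–B is taken across R2, so this is a voltage divider.
Series current: I = V1/(R1 + R2) = 10/(16 + 16000) = 10/16020 = 0.0006244 A
V_R2 = I × R2 = V1 × R2/(R1 + R2) = 10 × 16000/16020 = 9.99 V

Final answer: 9.99 V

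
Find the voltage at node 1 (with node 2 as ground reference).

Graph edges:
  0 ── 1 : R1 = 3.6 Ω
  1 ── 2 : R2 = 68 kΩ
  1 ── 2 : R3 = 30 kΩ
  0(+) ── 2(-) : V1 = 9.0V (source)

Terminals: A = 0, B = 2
Nodal analysis, taking node 2 as the 0 V reference.
Source V1 fixes V_0 = 9 V.
KCL at each unknown node (sum of currents leaving = 0; resistances in Ω):
  Node 1: (V_1 - 9)/3.6 + (V_1 - 0)/68000 + (V_1 - 0)/30000 = 0
Collecting terms: 0.2778 × V_1 = 2.5  =>  V_1 = 8.998 V
The requested potential is V_1 = 8.998 V.

Final answer: V_1 = 8.998 V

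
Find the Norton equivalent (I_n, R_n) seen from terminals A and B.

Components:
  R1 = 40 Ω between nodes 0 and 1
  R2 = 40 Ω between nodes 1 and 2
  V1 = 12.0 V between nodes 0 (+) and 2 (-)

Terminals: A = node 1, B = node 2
Find the Thévenin equivalent first; then I_n = V_th/R_th and R_n = R_th.
Step 1 — V_th is the open-circuit voltage V_A - V_B (nothing connected across the terminals).
Nodal analysis, taking node 2 as the 0 V reference.
Source V1 fixes V_0 = 12 V.
KCL at each unknown node (sum of currents leaving = 0; resistances in Ω):
  Node 1: (V_1 - 12)/40 + (V_1 - 0)/40 = 0
Collecting terms: 0.05 × V_1 = 0.3  =>  V_1 = 6 V
V_th = V_1 - V_2 = 6 - 0 = 6 V
Step 2 — R_th: zero the source — replace V1 by a short circuit (node 2 merges into node 0) — and find the resistance seen between A (node 1) and B (node 0).
Reduce the network between node 1 (A) and node 0 (B) by series/parallel combination:
  Rp1 = R1 ‖ R2 (parallel, both between nodes 0 and 1) = 1/(1/40 + 1/40) = 20 Ω
R_th = 20 Ω
I_n = V_th/R_th = 6/20 = 0.3 A, and R_n = R_th = 20 Ω

Final answer: I_n = 0.3 A, R_n = 20 Ω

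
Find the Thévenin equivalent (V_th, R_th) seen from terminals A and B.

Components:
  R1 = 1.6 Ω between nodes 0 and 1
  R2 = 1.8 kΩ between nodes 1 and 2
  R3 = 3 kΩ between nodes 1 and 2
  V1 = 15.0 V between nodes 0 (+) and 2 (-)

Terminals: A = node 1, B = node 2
Step 1 — V_th is the open-circuit voltage V_A - V_B (nothing connected across the terminals).
Nodal analysis, taking node 2 as the 0 V reference.
Source V1 fixes V_0 = 15 V.
KCL at each unknown node (sum of currents leaving = 0; resistances in Ω):
  Node 1: (V_1 - 15)/1.6 + (V_1 - 0)/1800 + (V_1 - 0)/3000 = 0
Collecting terms: 0.6259 × V_1 = 9.375  =>  V_1 = 14.98 V
V_th = V_1 - V_2 = 14.98 - 0 = 14.98 V
Step 2 — R_th: zero the source — replace V1 by a short circuit (node 2 merges into node 0) — and find the resistance seen between A (node 1) and B (node 0).
Reduce the network between node 1 (A) and node 0 (B) by series/parallel combination:
  Rp1 = R1 ‖ R2 ‖ R3 (parallel, all between nodes 0 and 1) = 1/(1/1.6 + 1/1800 + 1/3000) = 1.598 Ω
R_th = 1.598 Ω

Final answer: V_th = 14.98 V, R_th = 1.598 Ω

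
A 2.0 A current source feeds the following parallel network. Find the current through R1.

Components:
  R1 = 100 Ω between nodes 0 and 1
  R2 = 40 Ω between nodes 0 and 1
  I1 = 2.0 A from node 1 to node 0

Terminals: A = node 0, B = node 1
All resistors sit directly between nodes 0 and 1, so they are in parallel and share one voltage V; the full source current 2 A splits among them.
1/R_par = 1/100 + 1/40 = 0.035 S  =>  R_par = 28.57 Ω
V = I × R_par = 2 × 28.57 = 57.14 V
I_R1 = V/R1 = 57.14/100 = 0.5714 A

Final answer: 0.5714 A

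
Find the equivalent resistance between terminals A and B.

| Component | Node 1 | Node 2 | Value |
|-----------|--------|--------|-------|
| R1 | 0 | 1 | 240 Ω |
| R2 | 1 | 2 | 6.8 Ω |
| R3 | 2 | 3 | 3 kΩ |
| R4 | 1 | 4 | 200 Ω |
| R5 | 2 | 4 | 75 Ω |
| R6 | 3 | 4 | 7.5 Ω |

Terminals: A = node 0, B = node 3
The network is not a plain series/parallel combination. Inject a 1 A test current into terminal A (node 0) and return it from terminal B (node 3); then R_eq = V_A / (1 A).
Nodal analysis, taking node 3 as the 0 V reference.
Current source I_test pushes 1 A into node 0 and draws it out of node 3.
KCL at each unknown node (sum of currents leaving = 0; resistances in Ω):
  Node 0: (V_0 - V_1)/240 - 1 = 0
  Node 1: (V_1 - V_0)/240 + (V_1 - V_2)/6.8 + (V_1 - V_4)/200 = 0
  Node 2: (V_2 - V_1)/6.8 + (V_2 - 0)/3000 + (V_2 - V_4)/75 = 0
  Node 4: (V_4 - V_1)/200 + (V_4 - V_2)/75 + (V_4 - 0)/7.5 = 0
Collecting terms (coefficients in siemens):
  0.004167·V_0 - 0.004167·V_1 = 1
  0.1562·V_1 - 0.004167·V_0 - 0.1471·V_2 - 0.005·V_4 = 0
  0.1607·V_2 - 0.1471·V_1 - 0.01333·V_4 = 0
  0.1517·V_4 - 0.005·V_1 - 0.01333·V_2 = 0
Solving these 4 simultaneous equations (Gaussian elimination) gives:
  V_0 = 304.4 V, V_1 = 64.35 V, V_2 = 59.49 V, V_4 = 7.351 V
R_eq = V_0 / 1 A = 304.4 Ω

Final answer: 304.4 Ω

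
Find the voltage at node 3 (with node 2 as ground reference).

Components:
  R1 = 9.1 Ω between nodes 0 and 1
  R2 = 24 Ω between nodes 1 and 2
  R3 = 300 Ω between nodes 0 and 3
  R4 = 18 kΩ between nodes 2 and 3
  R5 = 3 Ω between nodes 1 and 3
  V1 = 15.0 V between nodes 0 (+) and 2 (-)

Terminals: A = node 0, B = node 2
Nodal analysis, taking node 2 as the 0 V reference.
Source V1 fixes V_0 = 15 V.
KCL at each unknown node (sum of currents leaving = 0; resistances in Ω):
  Node 1: (V_1 - 15)/9.1 + (V_1 - 0)/24 + (V_1 - V_3)/3 = 0
  Node 3: (V_3 - 15)/300 + (V_3 - 0)/18000 + (V_3 - V_1)/3 = 0
Collecting terms (coefficients in siemens):
  0.4849·V_1 - 0.3333·V_3 = 1.648
  0.3367·V_3 - 0.3333·V_1 = 0.05
Determinant D = (0.4849)(0.3367) - (-0.3333)(-0.3333) = 0.05216
V_1 = [(1.648)(0.3367) - (-0.3333)(0.05)]/D = 10.96 V
V_3 = [(0.4849)(0.05) - (1.648)(-0.3333)]/D = 11 V
The requested potential is V_3 = 11 V.

Final answer: V_3 = 11 V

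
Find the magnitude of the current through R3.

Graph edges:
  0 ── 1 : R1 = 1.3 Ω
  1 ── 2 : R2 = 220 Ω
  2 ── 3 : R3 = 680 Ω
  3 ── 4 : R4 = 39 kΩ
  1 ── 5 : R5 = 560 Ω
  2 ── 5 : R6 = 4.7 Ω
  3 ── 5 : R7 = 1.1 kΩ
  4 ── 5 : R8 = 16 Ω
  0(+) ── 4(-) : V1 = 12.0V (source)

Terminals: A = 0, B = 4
Nodal analysis, taking node 4 as the 0 V reference.
Source V1 fixes V_0 = 12 V.
KCL at each unknown node (sum of currents leaving = 0; resistances in Ω):
  Node 1: (V_1 - 12)/1.3 + (V_1 - V_2)/220 + (V_1 - V_5)/560 = 0
  Node 2: (V_2 - V_1)/220 + (V_2 - V_3)/680 + (V_2 - V_5)/4.7 = 0
  Node 3: (V_3 - V_2)/680 + (V_3 - 0)/39000 + (V_3 - V_5)/1100 = 0
  Node 5: (V_5 - V_1)/560 + (V_5 - V_2)/4.7 + (V_5 - V_3)/1100 + (V_5 - 0)/16 = 0
Collecting terms (coefficients in siemens):
  0.7756·V_1 - 0.004545·V_2 - 0.001786·V_5 = 9.231
  0.2188·V_2 - 0.004545·V_1 - 0.001471·V_3 - 0.2128·V_5 = 0
  0.002405·V_3 - 0.001471·V_2 - 0.0009091·V_5 = 0
  0.278·V_5 - 0.001786·V_1 - 0.2128·V_2 - 0.0009091·V_3 = 0
Solving these 4 simultaneous equations (Gaussian elimination) gives:
  V_1 = 11.91 V, V_2 = 1.306 V, V_3 = 1.207 V, V_5 = 1.08 V
I_R3 = (V_2 - V_3)/R3 = (1.306 - 1.207)/680 = 0.000146 A
|I_R3| = 0.000146 A

Final answer: |I_R3| = 0.000146 A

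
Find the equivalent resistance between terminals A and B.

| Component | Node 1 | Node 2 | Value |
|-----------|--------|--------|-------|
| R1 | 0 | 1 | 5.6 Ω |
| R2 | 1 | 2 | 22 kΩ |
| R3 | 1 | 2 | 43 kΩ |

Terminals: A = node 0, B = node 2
Reduce the network between node 0 (A) and node 2 (B) by series/parallel combination:
  Rp1 = R2 ‖ R3 (parallel, both between nodes 1 and 2) = 1/(1/22000 + 1/43000) = 14550 Ω
  Rs1 = R1 + Rp1 (series, joined only at node 1) = 5.6 + 14550 = 14560 Ω
R_eq = 14.56 kΩ

Final answer: 14.56 kΩ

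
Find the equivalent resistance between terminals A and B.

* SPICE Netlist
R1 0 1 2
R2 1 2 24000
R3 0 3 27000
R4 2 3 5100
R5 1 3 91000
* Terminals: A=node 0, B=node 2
The network is not a plain series/parallel combination. Inject a 1 A test current into terminal A (node 0) and return it from terminal B (node 2); then R_eq = V_A / (1 A).
Nodal analysis, taking node 2 as the 0 V reference.
Current source I_test pushes 1 A into node 0 and draws it out of node 2.
KCL at each unknown node (sum of currents leaving = 0; resistances in Ω):
  Node 0: (V_0 - V_1)/2 + (V_0 - V_3)/27000 - 1 = 0
  Node 1: (V_1 - V_0)/2 + (V_1 - 0)/24000 + (V_1 - V_3)/91000 = 0
  Node 3: (V_3 - V_0)/27000 + (V_3 - V_1)/91000 + (V_3 - 0)/5100 = 0
Collecting terms (coefficients in siemens):
  0.5·V_0 - 0.5·V_1 - 0.00003704·V_3 = 1
  0.5001·V_1 - 0.5·V_0 - 0.00001099·V_3 = 0
  0.0002441·V_3 - 0.00003704·V_0 - 0.00001099·V_1 = 0
Solving these 3 simultaneous equations (Gaussian elimination) gives:
  V_0 = 12460 V, V_1 = 12460 V, V_3 = 2452 V
R_eq = V_0 / 1 A = 12460 Ω = 12.46 kΩ

Final answer: 12.46 kΩ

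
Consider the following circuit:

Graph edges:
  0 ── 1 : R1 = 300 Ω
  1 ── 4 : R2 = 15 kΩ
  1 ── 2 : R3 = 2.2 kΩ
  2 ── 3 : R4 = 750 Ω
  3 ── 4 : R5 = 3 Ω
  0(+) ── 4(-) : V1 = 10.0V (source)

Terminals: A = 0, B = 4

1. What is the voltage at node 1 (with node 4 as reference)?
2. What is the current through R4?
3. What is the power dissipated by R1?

Nodal analysis, taking node 4 as the 0 V reference.
Source V1 fixes V_0 = 10 V.
KCL at each unknown node (sum of currents leaving = 0; resistances in Ω):
  Node 1: (V_1 - 10)/300 + (V_1 - 0)/15000 + (V_1 - V_2)/2200 = 0
  Node 2: (V_2 - V_1)/2200 + (V_2 - V_3)/750 = 0
  Node 3: (V_3 - V_2)/750 + (V_3 - 0)/3 = 0
Collecting terms (coefficients in siemens):
  0.003855·V_1 - 0.0004545·V_2 = 0.03333
  0.001788·V_2 - 0.0004545·V_1 - 0.001333·V_3 = 0
  0.3347·V_3 - 0.001333·V_2 = 0
Solving these 3 simultaneous equations (Gaussian elimination) gives:
  V_1 = 8.916 V, V_2 = 2.274 V, V_3 = 0.009058 V
Part 1:
  Read off the nodal solution: V_1 = 8.916 V
Part 2:
  I_R4 = (V_2 - V_3)/R4 = (2.274 - 0.009058)/750 = 0.003019 A
  Magnitude: I_R4 = 0.003019 A
Part 3:
  I_R1 = (V_0 - V_1)/R1 = (10 - 8.916)/300 = 0.003614 A
  P_R1 = I_R1² × R1 = (0.003614)² × 300 = 0.003918 W

Final answers:
1. V_1 = 8.916 V
2. I_R4 = 0.003019 A
3. P_R1 = 0.003918 W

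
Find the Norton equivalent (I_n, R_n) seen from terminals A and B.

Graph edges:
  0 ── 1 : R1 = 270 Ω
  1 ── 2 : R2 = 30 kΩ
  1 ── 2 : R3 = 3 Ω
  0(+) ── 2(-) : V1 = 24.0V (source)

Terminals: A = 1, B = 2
Find the Thévenin equivalent first; then I_n = V_th/R_th and R_n = R_th.
Step 1 — V_th is the open-circuit voltage V_A - V_B (nothing connected across the terminals).
Nodal analysis, taking node 2 as the 0 V reference.
Source V1 fixes V_0 = 24 V.
KCL at each unknown node (sum of currents leaving = 0; resistances in Ω):
  Node 1: (V_1 - 24)/270 + (V_1 - 0)/30000 + (V_1 - 0)/3 = 0
Collecting terms: 0.3371 × V_1 = 0.08889  =>  V_1 = 0.2637 V
V_th = V_1 - V_2 = 0.2637 - 0 = 0.2637 V
Step 2 — R_th: zero the source — replace V1 by a short circuit (node 2 merges into node 0) — and find the resistance seen between A (node 1) and B (node 0).
Reduce the network between node 1 (A) and node 0 (B) by series/parallel combination:
  Rp1 = R1 ‖ R2 ‖ R3 (parallel, all between nodes 0 and 1) = 1/(1/270 + 1/30000 + 1/3) = 2.967 Ω
R_th = 2.967 Ω
I_n = V_th/R_th = 0.2637/2.967 = 0.08889 A, and R_n = R_th = 2.967 Ω

Final answer: I_n = 0.08889 A, R_n = 2.967 Ω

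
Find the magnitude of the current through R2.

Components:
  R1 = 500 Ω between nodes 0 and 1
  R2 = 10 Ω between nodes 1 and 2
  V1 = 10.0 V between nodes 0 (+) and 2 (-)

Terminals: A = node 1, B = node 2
Nodal analysis, taking node 2 as the 0 V reference.
Source V1 fixes V_0 = 10 V.
KCL at each unknown node (sum of currents leaving = 0; resistances in Ω):
  Node 1: (V_1 - 10)/500 + (V_1 - 0)/10 = 0
Collecting terms: 0.102 × V_1 = 0.02  =>  V_1 = 0.1961 V
I_R2 = (V_1 - V_2)/R2 = (0.1961 - 0)/10 = 0.01961 A
|I_R2| = 0.01961 A

Final answer: |I_R2| = 0.01961 A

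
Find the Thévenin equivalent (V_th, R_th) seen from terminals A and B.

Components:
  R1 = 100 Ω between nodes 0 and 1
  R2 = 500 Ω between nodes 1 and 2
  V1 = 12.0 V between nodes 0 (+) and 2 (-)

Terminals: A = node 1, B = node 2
Step 1 — V_th is the open-circuit voltage V_A - V_B (nothing connected across the terminals).
Nodal analysis, taking node 2 as the 0 V reference.
Source V1 fixes V_0 = 12 V.
KCL at each unknown node (sum of currents leaving = 0; resistances in Ω):
  Node 1: (V_1 - 12)/100 + (V_1 - 0)/500 = 0
Collecting terms: 0.012 × V_1 = 0.12  =>  V_1 = 10 V
V_th = V_1 - V_2 = 10 - 0 = 10 V
Step 2 — R_th: zero the source — replace V1 by a short circuit (node 2 merges into node 0) — and find the resistance seen between A (node 1) and B (node 0).
Reduce the network between node 1 (A) and node 0 (B) by series/parallel combination:
  Rp1 = R1 ‖ R2 (parallel, both between nodes 0 and 1) = 1/(1/100 + 1/500) = 83.33 Ω
R_th = 83.33 Ω

Final answer: V_th = 10 V, R_th = 83.33 Ω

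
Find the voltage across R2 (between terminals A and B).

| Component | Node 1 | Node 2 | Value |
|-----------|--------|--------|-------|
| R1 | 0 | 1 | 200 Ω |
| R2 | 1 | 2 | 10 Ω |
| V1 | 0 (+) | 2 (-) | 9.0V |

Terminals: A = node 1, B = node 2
R1 and R2 are in series across V1 (node 0 → node 1 → node 2), and the output A–B is taken across R2, so this is a voltage divider.
Series current: I = V1/(R1 + R2) = 9/(200 + 10) = 9/210 = 0.04286 A
V_R2 = I × R2 = V1 × R2/(R1 + R2) = 9 × 10/210 = 0.4286 V

Final answer: 0.4286 V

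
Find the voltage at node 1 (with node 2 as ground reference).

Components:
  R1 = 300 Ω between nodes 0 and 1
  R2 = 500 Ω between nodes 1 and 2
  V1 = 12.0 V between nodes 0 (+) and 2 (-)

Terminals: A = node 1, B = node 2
Nodal analysis, taking node 2 as the 0 V reference.
Source V1 fixes V_0 = 12 V.
KCL at each unknown node (sum of currents leaving = 0; resistances in Ω):
  Node 1: (V_1 - 12)/300 + (V_1 - 0)/500 = 0
Collecting terms: 0.005333 × V_1 = 0.04  =>  V_1 = 7.5 V
The requested potential is V_1 = 7.5 V.

Final answer: V_1 = 7.5 V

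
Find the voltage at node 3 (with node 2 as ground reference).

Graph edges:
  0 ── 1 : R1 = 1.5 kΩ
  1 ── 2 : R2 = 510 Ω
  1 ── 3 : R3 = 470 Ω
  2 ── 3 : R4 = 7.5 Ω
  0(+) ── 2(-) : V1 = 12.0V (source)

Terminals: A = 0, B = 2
Nodal analysis, taking node 2 as the 0 V reference.
Source V1 fixes V_0 = 12 V.
KCL at each unknown node (sum of currents leaving = 0; resistances in Ω):
  Node 1: (V_1 - 12)/1500 + (V_1 - 0)/510 + (V_1 - V_3)/470 = 0
  Node 3: (V_3 - V_1)/470 + (V_3 - 0)/7.5 = 0
Collecting terms (coefficients in siemens):
  0.004755·V_1 - 0.002128·V_3 = 0.008
  0.1355·V_3 - 0.002128·V_1 = 0
Determinant D = (0.004755)(0.1355) - (-0.002128)(-0.002128) = 0.0006396
V_1 = [(0.008)(0.1355) - (-0.002128)(0)]/D = 1.694 V
V_3 = [(0.004755)(0) - (0.008)(-0.002128)]/D = 0.02661 V
The requested potential is V_3 = 0.02661 V.

Final answer: V_3 = 0.02661 V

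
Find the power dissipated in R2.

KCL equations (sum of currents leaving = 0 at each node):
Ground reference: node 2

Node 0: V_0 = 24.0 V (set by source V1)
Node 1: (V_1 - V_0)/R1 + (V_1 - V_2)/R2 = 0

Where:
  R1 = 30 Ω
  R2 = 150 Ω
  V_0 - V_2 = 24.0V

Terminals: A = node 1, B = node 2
Nodal analysis, taking node 2 as the 0 V reference.
Source V1 fixes V_0 = 24 V.
KCL at each unknown node (sum of currents leaving = 0; resistances in Ω):
  Node 1: (V_1 - 24)/30 + (V_1 - 0)/150 = 0
Collecting terms: 0.04 × V_1 = 0.8  =>  V_1 = 20 V
I_R2 = (V_1 - V_2)/R2 = (20 - 0)/150 = 0.1333 A
P_R2 = I_R2² × R2 = (0.1333)² × 150 = 2.667 W

Final answer: 2.667 W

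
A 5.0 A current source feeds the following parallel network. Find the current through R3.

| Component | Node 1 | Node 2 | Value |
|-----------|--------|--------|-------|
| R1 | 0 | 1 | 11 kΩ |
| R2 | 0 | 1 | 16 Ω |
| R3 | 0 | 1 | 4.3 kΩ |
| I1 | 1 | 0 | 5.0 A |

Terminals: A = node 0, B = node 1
All resistors sit directly between nodes 0 and 1, so they are in parallel and share one voltage V; the full source current 5 A splits among them.
1/R_par = 1/11000 + 1/16 + 1/4300 = 0.06282 S  =>  R_par = 15.92 Ω
V = I × R_par = 5 × 15.92 = 79.59 V
I_R3 = V/R3 = 79.59/4300 = 0.01851 A

Final answer: 0.01851 A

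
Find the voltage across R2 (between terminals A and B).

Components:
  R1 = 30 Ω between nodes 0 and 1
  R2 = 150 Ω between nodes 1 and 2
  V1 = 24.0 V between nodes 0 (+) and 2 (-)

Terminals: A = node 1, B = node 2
R1 and R2 are in series across V1 (node 0 → node 1 → node 2), and the output A–B is taken across R2, so this is a voltage divider.
Series current: I = V1/(R1 + R2) = 24/(30 + 150) = 24/180 = 0.1333 A
V_R2 = I × R2 = V1 × R2/(R1 + R2) = 24 × 150/180 = 20 V

Final answer: 20 V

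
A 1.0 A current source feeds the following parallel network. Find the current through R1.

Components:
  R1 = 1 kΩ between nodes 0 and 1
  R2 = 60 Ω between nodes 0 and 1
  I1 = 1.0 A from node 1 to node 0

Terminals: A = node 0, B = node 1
All resistors sit directly between nodes 0 and 1, so they are in parallel and share one voltage V; the full source current 1 A splits among them.
1/R_par = 1/1000 + 1/60 = 0.01767 S  =>  R_par = 56.6 Ω
V = I × R_par = 1 × 56.6 = 56.6 V
I_R1 = V/R1 = 56.6/1000 = 0.0566 A

Final answer: 0.0566 A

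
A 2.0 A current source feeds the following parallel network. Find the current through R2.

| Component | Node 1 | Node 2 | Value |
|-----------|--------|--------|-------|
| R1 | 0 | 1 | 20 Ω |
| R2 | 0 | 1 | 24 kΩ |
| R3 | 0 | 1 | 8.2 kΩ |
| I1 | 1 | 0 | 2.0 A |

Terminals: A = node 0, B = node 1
All resistors sit directly between nodes 0 and 1, so they are in parallel and share one voltage V; the full source current 2 A splits among them.
1/R_par = 1/20 + 1/24000 + 1/8200 = 0.05016 S  =>  R_par = 19.93 Ω
V = I × R_par = 2 × 19.93 = 39.87 V
I_R2 = V/R2 = 39.87/24000 = 0.001661 A

Final answer: 0.001661 A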